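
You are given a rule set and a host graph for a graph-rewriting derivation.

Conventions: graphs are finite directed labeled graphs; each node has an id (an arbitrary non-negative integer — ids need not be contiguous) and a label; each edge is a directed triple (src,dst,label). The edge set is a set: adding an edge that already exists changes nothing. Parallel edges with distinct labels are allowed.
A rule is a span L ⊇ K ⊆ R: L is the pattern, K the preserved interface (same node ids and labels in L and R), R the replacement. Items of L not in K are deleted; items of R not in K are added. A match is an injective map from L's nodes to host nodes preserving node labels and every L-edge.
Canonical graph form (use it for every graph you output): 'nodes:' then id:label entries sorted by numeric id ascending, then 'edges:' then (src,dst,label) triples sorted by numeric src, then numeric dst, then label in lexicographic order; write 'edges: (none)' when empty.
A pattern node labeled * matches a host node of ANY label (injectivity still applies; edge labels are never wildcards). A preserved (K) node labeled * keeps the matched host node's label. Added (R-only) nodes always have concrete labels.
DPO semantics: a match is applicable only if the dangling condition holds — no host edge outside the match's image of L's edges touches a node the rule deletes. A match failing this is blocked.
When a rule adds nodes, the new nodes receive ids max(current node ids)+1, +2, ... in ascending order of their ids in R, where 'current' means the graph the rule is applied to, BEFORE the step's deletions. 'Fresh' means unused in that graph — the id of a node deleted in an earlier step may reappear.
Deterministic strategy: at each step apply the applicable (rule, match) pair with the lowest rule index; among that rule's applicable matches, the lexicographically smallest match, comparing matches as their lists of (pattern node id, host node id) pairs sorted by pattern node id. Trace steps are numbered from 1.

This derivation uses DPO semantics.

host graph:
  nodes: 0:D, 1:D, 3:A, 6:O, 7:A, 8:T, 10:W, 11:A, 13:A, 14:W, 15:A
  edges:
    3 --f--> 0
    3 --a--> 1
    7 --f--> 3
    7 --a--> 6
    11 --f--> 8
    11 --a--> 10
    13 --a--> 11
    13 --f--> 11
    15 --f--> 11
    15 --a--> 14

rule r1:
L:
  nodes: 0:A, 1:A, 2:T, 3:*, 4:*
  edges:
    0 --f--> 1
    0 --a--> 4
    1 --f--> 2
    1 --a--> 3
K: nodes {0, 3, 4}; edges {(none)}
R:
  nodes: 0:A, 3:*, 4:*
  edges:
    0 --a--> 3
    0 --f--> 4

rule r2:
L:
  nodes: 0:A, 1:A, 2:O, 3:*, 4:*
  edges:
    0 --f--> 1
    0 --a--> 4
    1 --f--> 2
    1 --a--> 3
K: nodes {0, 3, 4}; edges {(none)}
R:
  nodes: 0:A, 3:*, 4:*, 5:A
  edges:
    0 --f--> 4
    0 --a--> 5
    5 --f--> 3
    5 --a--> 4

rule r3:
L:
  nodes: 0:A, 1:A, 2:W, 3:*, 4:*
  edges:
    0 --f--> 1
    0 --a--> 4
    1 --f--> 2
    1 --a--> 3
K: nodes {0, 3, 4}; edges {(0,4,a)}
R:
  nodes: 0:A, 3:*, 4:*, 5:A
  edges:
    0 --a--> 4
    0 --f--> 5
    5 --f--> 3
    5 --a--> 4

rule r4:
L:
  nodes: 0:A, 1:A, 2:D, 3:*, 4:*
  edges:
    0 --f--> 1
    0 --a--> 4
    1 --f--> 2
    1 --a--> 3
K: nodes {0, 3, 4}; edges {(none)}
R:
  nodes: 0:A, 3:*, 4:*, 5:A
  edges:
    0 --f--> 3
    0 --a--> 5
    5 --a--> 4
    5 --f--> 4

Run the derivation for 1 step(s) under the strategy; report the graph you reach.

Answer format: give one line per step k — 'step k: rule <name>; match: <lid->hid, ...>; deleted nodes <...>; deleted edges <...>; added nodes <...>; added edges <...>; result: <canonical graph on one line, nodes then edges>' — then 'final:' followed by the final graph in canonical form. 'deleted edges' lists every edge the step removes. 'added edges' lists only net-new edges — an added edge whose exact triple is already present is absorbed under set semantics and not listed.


step 1: rule r4; match: 0->7, 1->3, 2->0, 3->1, 4->6; deleted nodes 0, 3; deleted edges (3,0,f); (3,1,a); (7,3,f); (7,6,a); added nodes 16; added edges (7,1,f); (7,16,a); (16,6,a); (16,6,f); result: nodes: 1:D, 6:O, 7:A, 8:T, 10:W, 11:A, 13:A, 14:W, 15:A, 16:A edges: (7,1,f); (7,16,a); (11,8,f); (11,10,a); (13,11,a); (13,11,f); (15,11,f); (15,14,a); (16,6,a); (16,6,f)
final:
nodes: 1:D, 6:O, 7:A, 8:T, 10:W, 11:A, 13:A, 14:W, 15:A, 16:A
edges: (7,1,f); (7,16,a); (11,8,f); (11,10,a); (13,11,a); (13,11,f); (15,11,f); (15,14,a); (16,6,a); (16,6,f)


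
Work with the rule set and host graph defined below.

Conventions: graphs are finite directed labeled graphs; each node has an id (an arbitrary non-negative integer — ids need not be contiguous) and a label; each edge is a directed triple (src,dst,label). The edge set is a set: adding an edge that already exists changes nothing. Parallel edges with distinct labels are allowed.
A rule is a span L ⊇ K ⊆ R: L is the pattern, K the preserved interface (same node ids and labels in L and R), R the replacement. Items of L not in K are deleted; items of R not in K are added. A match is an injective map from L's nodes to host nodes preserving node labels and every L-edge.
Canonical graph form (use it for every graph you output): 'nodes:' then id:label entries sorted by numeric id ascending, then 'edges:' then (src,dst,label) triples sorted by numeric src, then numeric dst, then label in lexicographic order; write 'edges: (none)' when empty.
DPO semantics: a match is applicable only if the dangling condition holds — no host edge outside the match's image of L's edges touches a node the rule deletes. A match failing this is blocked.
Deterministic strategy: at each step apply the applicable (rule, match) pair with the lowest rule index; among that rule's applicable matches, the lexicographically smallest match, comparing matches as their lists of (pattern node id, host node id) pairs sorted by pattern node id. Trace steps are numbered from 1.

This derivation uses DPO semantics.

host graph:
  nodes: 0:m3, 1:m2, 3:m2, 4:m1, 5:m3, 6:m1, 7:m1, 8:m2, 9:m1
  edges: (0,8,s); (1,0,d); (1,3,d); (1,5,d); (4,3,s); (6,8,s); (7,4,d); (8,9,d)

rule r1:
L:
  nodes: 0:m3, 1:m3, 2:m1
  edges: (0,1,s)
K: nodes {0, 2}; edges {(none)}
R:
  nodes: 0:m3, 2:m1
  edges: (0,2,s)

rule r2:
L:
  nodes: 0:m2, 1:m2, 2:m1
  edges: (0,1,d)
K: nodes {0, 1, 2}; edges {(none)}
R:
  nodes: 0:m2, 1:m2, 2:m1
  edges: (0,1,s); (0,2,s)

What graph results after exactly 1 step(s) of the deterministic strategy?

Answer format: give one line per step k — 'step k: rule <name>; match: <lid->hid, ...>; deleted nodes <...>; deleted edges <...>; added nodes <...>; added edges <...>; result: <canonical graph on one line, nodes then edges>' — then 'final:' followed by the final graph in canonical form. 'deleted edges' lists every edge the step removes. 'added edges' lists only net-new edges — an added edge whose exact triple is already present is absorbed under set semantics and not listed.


step 1: rule r2; match: 0->1, 1->3, 2->4; deleted nodes (none); deleted edges (1,3,d); added nodes (none); added edges (1,3,s); (1,4,s); result: nodes: 0:m3, 1:m2, 3:m2, 4:m1, 5:m3, 6:m1, 7:m1, 8:m2, 9:m1 edges: (0,8,s); (1,0,d); (1,3,s); (1,4,s); (1,5,d); (4,3,s); (6,8,s); (7,4,d); (8,9,d)
final:
nodes: 0:m3, 1:m2, 3:m2, 4:m1, 5:m3, 6:m1, 7:m1, 8:m2, 9:m1
edges: (0,8,s); (1,0,d); (1,3,s); (1,4,s); (1,5,d); (4,3,s); (6,8,s); (7,4,d); (8,9,d)


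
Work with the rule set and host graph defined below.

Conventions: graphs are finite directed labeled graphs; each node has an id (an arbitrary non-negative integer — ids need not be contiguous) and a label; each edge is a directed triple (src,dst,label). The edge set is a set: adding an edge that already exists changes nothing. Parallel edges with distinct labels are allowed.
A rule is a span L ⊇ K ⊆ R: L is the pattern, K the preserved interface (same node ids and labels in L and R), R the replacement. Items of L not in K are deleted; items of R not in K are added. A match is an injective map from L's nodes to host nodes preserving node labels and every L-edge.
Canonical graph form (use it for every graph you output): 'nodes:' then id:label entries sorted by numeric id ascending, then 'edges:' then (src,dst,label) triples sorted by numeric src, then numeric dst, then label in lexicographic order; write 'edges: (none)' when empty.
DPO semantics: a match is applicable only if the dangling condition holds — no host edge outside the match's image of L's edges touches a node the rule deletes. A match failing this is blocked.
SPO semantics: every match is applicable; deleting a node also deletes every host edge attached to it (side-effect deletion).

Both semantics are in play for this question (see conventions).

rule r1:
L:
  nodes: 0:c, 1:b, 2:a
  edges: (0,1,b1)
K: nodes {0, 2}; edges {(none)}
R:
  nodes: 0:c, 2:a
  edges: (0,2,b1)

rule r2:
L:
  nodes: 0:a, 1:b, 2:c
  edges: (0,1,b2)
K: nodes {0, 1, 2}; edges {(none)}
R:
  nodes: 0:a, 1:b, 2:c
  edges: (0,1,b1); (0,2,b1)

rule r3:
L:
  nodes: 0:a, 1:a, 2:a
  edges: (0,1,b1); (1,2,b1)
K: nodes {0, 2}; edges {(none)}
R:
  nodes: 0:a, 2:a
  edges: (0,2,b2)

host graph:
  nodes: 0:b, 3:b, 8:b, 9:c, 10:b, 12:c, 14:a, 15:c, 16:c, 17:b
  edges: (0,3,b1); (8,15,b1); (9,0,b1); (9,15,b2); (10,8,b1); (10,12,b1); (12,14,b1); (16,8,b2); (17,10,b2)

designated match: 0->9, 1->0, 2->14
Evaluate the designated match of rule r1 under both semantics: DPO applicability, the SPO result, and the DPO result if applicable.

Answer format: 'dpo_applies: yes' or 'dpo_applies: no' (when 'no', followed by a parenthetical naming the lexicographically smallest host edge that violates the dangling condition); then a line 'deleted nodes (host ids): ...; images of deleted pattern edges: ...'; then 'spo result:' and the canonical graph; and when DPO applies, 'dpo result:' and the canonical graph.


dpo_applies: no
(the rule deletes node 0, which keeps host edge (0,3,b1) outside the match image — the dangling condition fails, DPO blocks; SPO proceeds and side-deletes such edges)
deleted nodes (host ids): 0; images of deleted pattern edges: (9,0,b1)
spo result:
nodes: 3:b, 8:b, 9:c, 10:b, 12:c, 14:a, 15:c, 16:c, 17:b
edges: (8,15,b1); (9,14,b1); (9,15,b2); (10,8,b1); (10,12,b1); (12,14,b1); (16,8,b2); (17,10,b2)


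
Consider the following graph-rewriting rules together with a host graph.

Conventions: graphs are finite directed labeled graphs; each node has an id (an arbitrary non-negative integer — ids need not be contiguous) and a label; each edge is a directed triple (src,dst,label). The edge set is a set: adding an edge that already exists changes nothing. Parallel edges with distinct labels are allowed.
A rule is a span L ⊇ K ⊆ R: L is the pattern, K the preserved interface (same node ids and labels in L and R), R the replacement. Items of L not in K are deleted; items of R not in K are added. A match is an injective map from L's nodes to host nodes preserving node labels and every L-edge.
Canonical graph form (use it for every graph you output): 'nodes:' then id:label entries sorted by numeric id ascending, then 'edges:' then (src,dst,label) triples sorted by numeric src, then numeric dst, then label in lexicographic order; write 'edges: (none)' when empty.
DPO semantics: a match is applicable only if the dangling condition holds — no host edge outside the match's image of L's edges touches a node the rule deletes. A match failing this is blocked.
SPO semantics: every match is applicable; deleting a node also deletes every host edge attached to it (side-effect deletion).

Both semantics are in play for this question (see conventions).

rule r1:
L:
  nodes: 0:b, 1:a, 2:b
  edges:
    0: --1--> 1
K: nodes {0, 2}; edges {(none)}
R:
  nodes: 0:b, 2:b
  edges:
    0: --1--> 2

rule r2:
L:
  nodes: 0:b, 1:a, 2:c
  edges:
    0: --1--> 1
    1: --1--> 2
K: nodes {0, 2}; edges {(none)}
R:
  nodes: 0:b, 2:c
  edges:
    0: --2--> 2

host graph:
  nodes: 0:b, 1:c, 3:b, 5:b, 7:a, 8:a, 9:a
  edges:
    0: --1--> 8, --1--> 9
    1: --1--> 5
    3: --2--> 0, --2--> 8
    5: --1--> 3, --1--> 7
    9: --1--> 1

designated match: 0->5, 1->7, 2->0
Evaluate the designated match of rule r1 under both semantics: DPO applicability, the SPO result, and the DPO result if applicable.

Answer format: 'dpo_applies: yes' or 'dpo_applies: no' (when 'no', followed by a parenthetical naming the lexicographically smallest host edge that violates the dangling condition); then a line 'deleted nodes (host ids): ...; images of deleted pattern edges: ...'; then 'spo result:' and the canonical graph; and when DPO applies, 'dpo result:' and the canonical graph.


dpo_applies: yes
deleted nodes (host ids): 7; images of deleted pattern edges: (5,7,1)
spo result:
nodes: 0:b, 1:c, 3:b, 5:b, 8:a, 9:a
edges: (0,8,1); (0,9,1); (1,5,1); (3,0,2); (3,8,2); (5,0,1); (5,3,1); (9,1,1)
dpo result:
nodes: 0:b, 1:c, 3:b, 5:b, 8:a, 9:a
edges: (0,8,1); (0,9,1); (1,5,1); (3,0,2); (3,8,2); (5,0,1); (5,3,1); (9,1,1)


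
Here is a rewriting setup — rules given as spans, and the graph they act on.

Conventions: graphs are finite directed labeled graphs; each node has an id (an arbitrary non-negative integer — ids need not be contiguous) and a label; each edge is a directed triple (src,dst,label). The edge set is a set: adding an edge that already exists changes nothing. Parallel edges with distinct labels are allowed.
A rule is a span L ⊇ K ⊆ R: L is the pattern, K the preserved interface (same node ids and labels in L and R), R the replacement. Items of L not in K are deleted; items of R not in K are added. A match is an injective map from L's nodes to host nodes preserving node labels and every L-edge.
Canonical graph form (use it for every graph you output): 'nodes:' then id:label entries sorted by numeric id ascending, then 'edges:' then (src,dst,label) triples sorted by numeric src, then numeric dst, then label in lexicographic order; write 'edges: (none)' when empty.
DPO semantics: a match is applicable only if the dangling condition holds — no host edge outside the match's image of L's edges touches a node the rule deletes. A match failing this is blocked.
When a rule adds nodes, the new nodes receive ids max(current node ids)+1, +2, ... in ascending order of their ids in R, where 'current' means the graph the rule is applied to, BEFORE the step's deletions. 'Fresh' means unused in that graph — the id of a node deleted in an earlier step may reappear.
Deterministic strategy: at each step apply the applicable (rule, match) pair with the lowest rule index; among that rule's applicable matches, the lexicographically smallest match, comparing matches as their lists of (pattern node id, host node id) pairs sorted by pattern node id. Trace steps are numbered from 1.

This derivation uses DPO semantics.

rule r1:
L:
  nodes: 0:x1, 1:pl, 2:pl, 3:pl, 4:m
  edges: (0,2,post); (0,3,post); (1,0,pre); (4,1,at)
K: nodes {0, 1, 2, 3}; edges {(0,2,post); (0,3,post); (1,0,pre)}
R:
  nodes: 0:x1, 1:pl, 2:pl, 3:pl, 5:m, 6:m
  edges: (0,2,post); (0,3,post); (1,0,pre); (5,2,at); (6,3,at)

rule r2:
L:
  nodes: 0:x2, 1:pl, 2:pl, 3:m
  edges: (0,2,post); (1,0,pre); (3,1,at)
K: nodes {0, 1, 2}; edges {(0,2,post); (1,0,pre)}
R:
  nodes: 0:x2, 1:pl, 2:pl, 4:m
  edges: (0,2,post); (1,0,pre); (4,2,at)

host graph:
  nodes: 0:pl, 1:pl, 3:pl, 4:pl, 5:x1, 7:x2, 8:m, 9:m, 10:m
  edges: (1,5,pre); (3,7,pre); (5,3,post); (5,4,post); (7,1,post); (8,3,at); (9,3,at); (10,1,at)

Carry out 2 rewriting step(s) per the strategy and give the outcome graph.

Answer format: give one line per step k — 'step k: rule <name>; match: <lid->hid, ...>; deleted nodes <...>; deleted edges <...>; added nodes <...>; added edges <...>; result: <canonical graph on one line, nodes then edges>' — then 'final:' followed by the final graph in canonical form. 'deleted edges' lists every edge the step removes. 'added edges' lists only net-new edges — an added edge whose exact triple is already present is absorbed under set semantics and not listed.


step 1: rule r1; match: 0->5, 1->1, 2->3, 3->4, 4->10; deleted nodes 10; deleted edges (10,1,at); added nodes 11, 12; added edges (11,3,at); (12,4,at); result: nodes: 0:pl, 1:pl, 3:pl, 4:pl, 5:x1, 7:x2, 8:m, 9:m, 11:m, 12:m edges: (1,5,pre); (3,7,pre); (5,3,post); (5,4,post); (7,1,post); (8,3,at); (9,3,at); (11,3,at); (12,4,at)
step 2: rule r2; match: 0->7, 1->3, 2->1, 3->8; deleted nodes 8; deleted edges (8,3,at); added nodes 13; added edges (13,1,at); result: nodes: 0:pl, 1:pl, 3:pl, 4:pl, 5:x1, 7:x2, 9:m, 11:m, 12:m, 13:m edges: (1,5,pre); (3,7,pre); (5,3,post); (5,4,post); (7,1,post); (9,3,at); (11,3,at); (12,4,at); (13,1,at)
final:
nodes: 0:pl, 1:pl, 3:pl, 4:pl, 5:x1, 7:x2, 9:m, 11:m, 12:m, 13:m
edges: (1,5,pre); (3,7,pre); (5,3,post); (5,4,post); (7,1,post); (9,3,at); (11,3,at); (12,4,at); (13,1,at)


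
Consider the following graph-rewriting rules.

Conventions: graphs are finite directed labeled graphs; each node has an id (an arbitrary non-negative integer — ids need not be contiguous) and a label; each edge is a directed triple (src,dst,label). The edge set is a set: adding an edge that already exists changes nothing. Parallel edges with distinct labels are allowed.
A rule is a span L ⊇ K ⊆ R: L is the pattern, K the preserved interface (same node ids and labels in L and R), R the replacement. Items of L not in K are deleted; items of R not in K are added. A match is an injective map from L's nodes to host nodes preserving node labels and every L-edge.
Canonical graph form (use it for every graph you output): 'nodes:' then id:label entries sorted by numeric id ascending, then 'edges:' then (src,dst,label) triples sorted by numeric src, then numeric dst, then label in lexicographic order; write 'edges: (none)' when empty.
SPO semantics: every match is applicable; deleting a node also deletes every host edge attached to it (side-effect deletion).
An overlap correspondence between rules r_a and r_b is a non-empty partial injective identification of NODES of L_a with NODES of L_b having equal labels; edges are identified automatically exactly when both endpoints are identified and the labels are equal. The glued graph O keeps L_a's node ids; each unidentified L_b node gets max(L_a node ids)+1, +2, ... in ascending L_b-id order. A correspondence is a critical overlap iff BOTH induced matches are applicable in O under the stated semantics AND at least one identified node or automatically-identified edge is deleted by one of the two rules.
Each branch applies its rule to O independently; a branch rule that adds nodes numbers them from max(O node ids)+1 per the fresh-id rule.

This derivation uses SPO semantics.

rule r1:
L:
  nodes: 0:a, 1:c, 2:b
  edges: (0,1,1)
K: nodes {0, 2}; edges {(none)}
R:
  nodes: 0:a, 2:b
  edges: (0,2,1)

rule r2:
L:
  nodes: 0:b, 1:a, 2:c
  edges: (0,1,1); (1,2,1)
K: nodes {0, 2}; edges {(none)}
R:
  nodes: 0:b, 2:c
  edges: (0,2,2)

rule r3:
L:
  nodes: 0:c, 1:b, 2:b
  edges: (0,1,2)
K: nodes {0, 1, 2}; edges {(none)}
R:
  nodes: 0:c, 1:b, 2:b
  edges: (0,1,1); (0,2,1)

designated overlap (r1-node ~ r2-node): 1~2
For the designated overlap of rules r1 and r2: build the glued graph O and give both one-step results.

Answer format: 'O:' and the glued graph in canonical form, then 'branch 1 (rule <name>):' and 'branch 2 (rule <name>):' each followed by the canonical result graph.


O:
nodes: 0:a, 1:c, 2:b, 3:b, 4:a
edges: (0,1,1); (3,4,1); (4,1,1)
branch 1 (rule r1):
nodes: 0:a, 2:b, 3:b, 4:a
edges: (0,2,1); (3,4,1)
branch 2 (rule r2):
nodes: 0:a, 1:c, 2:b, 3:b
edges: (0,1,1); (3,1,2)


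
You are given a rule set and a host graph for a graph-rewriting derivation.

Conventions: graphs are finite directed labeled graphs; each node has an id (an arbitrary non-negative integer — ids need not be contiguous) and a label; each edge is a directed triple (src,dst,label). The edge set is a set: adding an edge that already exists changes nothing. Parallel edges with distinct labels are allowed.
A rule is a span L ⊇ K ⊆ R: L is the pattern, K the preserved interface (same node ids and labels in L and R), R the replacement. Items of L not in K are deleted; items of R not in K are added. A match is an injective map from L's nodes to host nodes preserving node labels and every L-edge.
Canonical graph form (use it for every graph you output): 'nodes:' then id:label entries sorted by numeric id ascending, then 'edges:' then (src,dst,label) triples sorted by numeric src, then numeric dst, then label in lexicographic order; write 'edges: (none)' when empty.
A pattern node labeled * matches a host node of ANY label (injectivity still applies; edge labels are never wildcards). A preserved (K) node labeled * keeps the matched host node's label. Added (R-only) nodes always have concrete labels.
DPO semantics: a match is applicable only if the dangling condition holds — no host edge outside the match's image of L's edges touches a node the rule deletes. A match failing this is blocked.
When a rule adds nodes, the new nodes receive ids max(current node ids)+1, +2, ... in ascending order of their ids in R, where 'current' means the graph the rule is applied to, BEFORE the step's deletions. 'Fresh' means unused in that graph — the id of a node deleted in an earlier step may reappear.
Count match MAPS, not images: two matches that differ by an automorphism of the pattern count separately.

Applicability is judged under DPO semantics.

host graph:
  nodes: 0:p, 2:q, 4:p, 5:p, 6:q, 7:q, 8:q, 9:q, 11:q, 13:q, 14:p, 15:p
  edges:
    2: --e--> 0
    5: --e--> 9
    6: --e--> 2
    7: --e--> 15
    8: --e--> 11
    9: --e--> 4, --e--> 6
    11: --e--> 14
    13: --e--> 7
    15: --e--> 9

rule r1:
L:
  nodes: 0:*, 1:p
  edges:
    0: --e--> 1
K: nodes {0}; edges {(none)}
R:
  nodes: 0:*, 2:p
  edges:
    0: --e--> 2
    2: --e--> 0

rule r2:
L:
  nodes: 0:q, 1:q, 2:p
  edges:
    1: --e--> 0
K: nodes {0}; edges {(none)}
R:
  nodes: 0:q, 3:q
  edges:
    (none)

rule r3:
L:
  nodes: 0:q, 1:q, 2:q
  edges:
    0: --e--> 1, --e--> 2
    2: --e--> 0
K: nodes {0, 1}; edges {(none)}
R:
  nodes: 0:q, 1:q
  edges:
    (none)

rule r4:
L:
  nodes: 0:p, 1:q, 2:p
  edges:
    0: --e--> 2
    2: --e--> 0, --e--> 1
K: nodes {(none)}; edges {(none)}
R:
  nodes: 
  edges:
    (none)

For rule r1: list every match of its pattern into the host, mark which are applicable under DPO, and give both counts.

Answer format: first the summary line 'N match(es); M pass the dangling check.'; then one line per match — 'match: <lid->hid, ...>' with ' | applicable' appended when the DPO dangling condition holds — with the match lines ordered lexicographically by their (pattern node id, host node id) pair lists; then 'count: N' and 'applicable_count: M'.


4 match(es); 3 pass the dangling check.
match: 0->2, 1->0 | applicable
match: 0->7, 1->15
match: 0->9, 1->4 | applicable
match: 0->11, 1->14 | applicable
count: 4
applicable_count: 3


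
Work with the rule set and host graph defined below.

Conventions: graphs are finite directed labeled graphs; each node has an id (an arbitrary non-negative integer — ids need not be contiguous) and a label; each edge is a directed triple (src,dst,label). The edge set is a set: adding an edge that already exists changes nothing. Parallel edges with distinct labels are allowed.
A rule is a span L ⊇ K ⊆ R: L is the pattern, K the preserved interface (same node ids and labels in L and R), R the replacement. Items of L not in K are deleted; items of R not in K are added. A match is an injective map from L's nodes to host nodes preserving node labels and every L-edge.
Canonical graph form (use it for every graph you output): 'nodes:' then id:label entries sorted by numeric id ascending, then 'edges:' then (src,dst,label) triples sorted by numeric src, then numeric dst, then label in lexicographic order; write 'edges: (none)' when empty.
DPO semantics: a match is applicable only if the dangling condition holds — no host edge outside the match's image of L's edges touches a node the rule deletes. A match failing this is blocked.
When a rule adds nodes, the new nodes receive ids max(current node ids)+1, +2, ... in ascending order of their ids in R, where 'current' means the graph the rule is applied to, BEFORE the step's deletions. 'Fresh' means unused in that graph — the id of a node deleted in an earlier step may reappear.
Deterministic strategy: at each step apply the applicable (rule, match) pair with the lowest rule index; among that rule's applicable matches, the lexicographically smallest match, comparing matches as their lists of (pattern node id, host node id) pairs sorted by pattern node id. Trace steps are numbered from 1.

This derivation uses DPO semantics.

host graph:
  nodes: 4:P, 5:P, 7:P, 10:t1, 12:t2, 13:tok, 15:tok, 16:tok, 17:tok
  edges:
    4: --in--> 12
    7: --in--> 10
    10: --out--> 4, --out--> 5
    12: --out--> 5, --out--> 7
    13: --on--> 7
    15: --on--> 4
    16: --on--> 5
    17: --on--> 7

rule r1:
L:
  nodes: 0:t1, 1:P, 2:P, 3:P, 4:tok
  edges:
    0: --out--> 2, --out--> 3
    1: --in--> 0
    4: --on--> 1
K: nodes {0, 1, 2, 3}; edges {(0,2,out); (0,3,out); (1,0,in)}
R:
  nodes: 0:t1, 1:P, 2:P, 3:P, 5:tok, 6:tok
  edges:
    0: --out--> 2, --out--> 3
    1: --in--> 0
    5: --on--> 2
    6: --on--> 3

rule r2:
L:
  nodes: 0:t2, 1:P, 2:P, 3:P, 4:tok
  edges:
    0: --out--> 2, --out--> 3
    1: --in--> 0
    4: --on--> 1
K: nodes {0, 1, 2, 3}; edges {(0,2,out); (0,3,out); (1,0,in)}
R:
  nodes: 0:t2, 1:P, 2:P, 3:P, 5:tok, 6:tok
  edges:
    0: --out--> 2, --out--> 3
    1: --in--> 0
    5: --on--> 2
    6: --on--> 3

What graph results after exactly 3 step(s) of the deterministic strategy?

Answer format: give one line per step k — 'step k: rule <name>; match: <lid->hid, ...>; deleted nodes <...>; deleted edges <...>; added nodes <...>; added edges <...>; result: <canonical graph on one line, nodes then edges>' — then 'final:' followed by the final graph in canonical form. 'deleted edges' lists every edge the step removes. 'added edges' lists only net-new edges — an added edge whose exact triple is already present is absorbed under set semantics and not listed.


step 1: rule r1; match: 0->10, 1->7, 2->4, 3->5, 4->13; deleted nodes 13; deleted edges (13,7,on); added nodes 18, 19; added edges (18,4,on); (19,5,on); result: nodes: 4:P, 5:P, 7:P, 10:t1, 12:t2, 15:tok, 16:tok, 17:tok, 18:tok, 19:tok edges: (4,12,in); (7,10,in); (10,4,out); (10,5,out); (12,5,out); (12,7,out); (15,4,on); (16,5,on); (17,7,on); (18,4,on); (19,5,on)
step 2: rule r1; match: 0->10, 1->7, 2->4, 3->5, 4->17; deleted nodes 17; deleted edges (17,7,on); added nodes 20, 21; added edges (20,4,on); (21,5,on); result: nodes: 4:P, 5:P, 7:P, 10:t1, 12:t2, 15:tok, 16:tok, 18:tok, 19:tok, 20:tok, 21:tok edges: (4,12,in); (7,10,in); (10,4,out); (10,5,out); (12,5,out); (12,7,out); (15,4,on); (16,5,on); (18,4,on); (19,5,on); (20,4,on); (21,5,on)
step 3: rule r2; match: 0->12, 1->4, 2->5, 3->7, 4->15; deleted nodes 15; deleted edges (15,4,on); added nodes 22, 23; added edges (22,5,on); (23,7,on); result: nodes: 4:P, 5:P, 7:P, 10:t1, 12:t2, 16:tok, 18:tok, 19:tok, 20:tok, 21:tok, 22:tok, 23:tok edges: (4,12,in); (7,10,in); (10,4,out); (10,5,out); (12,5,out); (12,7,out); (16,5,on); (18,4,on); (19,5,on); (20,4,on); (21,5,on); (22,5,on); (23,7,on)
final:
nodes: 4:P, 5:P, 7:P, 10:t1, 12:t2, 16:tok, 18:tok, 19:tok, 20:tok, 21:tok, 22:tok, 23:tok
edges: (4,12,in); (7,10,in); (10,4,out); (10,5,out); (12,5,out); (12,7,out); (16,5,on); (18,4,on); (19,5,on); (20,4,on); (21,5,on); (22,5,on); (23,7,on)


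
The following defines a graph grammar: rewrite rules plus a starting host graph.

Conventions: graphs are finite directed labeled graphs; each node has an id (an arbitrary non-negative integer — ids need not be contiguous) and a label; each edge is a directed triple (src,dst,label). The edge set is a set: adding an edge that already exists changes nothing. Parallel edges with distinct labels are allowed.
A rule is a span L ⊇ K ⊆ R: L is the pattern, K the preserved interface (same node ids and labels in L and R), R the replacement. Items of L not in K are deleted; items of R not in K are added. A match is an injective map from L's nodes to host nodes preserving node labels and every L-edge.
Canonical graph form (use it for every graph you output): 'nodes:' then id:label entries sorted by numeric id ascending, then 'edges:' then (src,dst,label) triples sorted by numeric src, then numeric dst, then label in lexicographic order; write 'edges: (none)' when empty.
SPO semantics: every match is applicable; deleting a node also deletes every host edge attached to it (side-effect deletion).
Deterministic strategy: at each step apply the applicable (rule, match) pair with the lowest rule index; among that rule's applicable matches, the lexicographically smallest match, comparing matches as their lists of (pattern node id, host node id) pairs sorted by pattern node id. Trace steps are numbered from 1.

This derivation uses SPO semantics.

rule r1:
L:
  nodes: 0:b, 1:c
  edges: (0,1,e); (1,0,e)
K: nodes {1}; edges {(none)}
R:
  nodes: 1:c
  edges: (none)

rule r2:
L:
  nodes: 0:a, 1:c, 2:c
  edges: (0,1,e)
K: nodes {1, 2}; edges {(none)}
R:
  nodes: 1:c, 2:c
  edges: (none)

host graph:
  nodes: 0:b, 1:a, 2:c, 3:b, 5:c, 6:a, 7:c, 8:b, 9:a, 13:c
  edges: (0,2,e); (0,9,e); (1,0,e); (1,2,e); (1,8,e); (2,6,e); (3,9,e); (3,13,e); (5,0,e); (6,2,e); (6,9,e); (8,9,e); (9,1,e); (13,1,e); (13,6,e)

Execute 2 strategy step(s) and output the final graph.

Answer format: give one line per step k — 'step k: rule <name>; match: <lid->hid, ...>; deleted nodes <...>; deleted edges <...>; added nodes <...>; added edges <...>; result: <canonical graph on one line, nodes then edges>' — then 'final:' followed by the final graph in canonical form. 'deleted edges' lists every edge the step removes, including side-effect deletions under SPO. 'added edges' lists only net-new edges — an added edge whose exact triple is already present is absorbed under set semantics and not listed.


step 1: rule r2; match: 0->1, 1->2, 2->5; deleted nodes 1; deleted edges (1,0,e); (1,2,e); (1,8,e); (9,1,e); (13,1,e); added nodes (none); added edges (none); result: nodes: 0:b, 2:c, 3:b, 5:c, 6:a, 7:c, 8:b, 9:a, 13:c edges: (0,2,e); (0,9,e); (2,6,e); (3,9,e); (3,13,e); (5,0,e); (6,2,e); (6,9,e); (8,9,e); (13,6,e)
step 2: rule r2; match: 0->6, 1->2, 2->5; deleted nodes 6; deleted edges (2,6,e); (6,2,e); (6,9,e); (13,6,e); added nodes (none); added edges (none); result: nodes: 0:b, 2:c, 3:b, 5:c, 7:c, 8:b, 9:a, 13:c edges: (0,2,e); (0,9,e); (3,9,e); (3,13,e); (5,0,e); (8,9,e)
final:
nodes: 0:b, 2:c, 3:b, 5:c, 7:c, 8:b, 9:a, 13:c
edges: (0,2,e); (0,9,e); (3,9,e); (3,13,e); (5,0,e); (8,9,e)


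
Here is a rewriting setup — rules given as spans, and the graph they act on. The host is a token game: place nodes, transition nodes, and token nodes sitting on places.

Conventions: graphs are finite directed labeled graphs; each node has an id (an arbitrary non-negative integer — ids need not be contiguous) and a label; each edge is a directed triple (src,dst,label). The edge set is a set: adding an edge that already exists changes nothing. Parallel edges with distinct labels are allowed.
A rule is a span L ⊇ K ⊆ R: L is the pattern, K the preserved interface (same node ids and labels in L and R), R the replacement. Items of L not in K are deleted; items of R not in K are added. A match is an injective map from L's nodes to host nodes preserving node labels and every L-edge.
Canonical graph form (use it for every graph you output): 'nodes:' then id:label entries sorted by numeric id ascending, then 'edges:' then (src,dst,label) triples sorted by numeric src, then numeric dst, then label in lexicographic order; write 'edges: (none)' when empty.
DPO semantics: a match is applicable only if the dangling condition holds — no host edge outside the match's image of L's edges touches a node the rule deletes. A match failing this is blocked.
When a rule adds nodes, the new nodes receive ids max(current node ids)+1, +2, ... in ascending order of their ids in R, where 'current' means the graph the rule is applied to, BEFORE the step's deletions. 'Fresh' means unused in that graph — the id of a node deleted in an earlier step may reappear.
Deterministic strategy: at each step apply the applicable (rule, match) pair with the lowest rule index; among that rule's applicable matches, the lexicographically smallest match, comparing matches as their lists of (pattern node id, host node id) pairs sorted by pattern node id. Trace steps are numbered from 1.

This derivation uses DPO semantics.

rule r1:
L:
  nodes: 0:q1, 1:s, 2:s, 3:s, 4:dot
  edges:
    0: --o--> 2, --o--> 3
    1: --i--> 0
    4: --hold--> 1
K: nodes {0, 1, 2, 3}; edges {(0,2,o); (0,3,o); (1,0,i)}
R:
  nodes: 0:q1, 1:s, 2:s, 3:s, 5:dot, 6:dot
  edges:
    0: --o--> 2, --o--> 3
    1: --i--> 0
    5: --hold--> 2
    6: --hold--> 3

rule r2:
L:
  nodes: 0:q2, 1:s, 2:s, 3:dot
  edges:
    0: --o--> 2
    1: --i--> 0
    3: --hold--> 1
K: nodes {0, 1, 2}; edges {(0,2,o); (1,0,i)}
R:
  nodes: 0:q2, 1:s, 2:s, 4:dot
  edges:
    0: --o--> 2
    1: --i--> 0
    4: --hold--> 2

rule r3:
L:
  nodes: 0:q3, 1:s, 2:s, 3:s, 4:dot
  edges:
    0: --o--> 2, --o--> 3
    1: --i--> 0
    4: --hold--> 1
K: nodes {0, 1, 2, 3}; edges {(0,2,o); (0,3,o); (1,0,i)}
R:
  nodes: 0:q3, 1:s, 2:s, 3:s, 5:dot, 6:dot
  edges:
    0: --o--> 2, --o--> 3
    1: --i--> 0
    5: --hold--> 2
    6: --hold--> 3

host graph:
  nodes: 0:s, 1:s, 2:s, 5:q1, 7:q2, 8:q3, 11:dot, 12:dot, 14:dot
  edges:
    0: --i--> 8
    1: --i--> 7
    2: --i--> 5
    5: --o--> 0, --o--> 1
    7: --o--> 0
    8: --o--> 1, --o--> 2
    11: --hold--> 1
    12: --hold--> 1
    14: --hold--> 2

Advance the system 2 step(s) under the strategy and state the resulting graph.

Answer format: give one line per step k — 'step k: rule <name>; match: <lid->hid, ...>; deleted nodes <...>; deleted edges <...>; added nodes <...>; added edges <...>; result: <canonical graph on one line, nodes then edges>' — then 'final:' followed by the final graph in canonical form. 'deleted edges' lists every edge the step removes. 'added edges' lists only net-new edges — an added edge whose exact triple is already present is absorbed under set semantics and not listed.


step 1: rule r1; match: 0->5, 1->2, 2->0, 3->1, 4->14; deleted nodes 14; deleted edges (14,2,hold); added nodes 15, 16; added edges (15,0,hold); (16,1,hold); result: nodes: 0:s, 1:s, 2:s, 5:q1, 7:q2, 8:q3, 11:dot, 12:dot, 15:dot, 16:dot edges: (0,8,i); (1,7,i); (2,5,i); (5,0,o); (5,1,o); (7,0,o); (8,1,o); (8,2,o); (11,1,hold); (12,1,hold); (15,0,hold); (16,1,hold)
step 2: rule r2; match: 0->7, 1->1, 2->0, 3->11; deleted nodes 11; deleted edges (11,1,hold); added nodes 17; added edges (17,0,hold); result: nodes: 0:s, 1:s, 2:s, 5:q1, 7:q2, 8:q3, 12:dot, 15:dot, 16:dot, 17:dot edges: (0,8,i); (1,7,i); (2,5,i); (5,0,o); (5,1,o); (7,0,o); (8,1,o); (8,2,o); (12,1,hold); (15,0,hold); (16,1,hold); (17,0,hold)
final:
nodes: 0:s, 1:s, 2:s, 5:q1, 7:q2, 8:q3, 12:dot, 15:dot, 16:dot, 17:dot
edges: (0,8,i); (1,7,i); (2,5,i); (5,0,o); (5,1,o); (7,0,o); (8,1,o); (8,2,o); (12,1,hold); (15,0,hold); (16,1,hold); (17,0,hold)


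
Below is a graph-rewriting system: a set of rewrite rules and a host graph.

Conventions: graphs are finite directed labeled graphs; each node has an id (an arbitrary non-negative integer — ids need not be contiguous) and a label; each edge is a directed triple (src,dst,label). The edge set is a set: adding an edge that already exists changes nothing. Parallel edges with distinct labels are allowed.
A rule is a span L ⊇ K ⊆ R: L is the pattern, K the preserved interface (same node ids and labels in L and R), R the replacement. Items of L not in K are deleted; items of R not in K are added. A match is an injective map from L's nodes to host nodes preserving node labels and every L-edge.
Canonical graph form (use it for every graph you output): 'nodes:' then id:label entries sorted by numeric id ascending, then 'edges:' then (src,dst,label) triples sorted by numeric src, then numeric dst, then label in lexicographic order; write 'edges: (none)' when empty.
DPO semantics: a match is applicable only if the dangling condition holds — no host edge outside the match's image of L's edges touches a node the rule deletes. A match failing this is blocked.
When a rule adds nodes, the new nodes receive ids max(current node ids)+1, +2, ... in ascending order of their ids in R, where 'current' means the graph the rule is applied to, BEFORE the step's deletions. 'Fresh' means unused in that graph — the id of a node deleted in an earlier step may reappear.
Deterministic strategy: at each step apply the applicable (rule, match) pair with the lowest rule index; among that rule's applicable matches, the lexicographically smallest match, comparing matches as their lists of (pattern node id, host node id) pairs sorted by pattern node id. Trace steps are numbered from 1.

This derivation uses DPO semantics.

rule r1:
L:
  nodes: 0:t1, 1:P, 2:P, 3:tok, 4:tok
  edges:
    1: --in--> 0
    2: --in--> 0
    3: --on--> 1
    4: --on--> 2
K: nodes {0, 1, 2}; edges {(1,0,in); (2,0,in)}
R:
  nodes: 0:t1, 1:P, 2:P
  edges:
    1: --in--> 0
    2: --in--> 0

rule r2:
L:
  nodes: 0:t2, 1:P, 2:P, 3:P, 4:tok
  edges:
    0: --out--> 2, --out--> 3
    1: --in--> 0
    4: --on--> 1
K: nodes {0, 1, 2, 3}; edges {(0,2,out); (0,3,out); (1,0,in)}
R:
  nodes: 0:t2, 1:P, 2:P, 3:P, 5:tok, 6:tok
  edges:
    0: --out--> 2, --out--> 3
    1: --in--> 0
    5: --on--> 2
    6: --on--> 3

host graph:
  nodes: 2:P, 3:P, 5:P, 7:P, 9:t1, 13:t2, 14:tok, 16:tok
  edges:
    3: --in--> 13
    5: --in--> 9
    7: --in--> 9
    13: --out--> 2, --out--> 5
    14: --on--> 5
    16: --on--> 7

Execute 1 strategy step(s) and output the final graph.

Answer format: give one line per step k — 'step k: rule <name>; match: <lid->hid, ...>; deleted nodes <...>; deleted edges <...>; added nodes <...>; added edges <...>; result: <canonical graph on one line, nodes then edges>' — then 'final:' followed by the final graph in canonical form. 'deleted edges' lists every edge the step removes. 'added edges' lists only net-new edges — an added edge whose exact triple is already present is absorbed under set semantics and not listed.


step 1: rule r1; match: 0->9, 1->5, 2->7, 3->14, 4->16; deleted nodes 14, 16; deleted edges (14,5,on); (16,7,on); added nodes (none); added edges (none); result: nodes: 2:P, 3:P, 5:P, 7:P, 9:t1, 13:t2 edges: (3,13,in); (5,9,in); (7,9,in); (13,2,out); (13,5,out)
final:
nodes: 2:P, 3:P, 5:P, 7:P, 9:t1, 13:t2
edges: (3,13,in); (5,9,in); (7,9,in); (13,2,out); (13,5,out)


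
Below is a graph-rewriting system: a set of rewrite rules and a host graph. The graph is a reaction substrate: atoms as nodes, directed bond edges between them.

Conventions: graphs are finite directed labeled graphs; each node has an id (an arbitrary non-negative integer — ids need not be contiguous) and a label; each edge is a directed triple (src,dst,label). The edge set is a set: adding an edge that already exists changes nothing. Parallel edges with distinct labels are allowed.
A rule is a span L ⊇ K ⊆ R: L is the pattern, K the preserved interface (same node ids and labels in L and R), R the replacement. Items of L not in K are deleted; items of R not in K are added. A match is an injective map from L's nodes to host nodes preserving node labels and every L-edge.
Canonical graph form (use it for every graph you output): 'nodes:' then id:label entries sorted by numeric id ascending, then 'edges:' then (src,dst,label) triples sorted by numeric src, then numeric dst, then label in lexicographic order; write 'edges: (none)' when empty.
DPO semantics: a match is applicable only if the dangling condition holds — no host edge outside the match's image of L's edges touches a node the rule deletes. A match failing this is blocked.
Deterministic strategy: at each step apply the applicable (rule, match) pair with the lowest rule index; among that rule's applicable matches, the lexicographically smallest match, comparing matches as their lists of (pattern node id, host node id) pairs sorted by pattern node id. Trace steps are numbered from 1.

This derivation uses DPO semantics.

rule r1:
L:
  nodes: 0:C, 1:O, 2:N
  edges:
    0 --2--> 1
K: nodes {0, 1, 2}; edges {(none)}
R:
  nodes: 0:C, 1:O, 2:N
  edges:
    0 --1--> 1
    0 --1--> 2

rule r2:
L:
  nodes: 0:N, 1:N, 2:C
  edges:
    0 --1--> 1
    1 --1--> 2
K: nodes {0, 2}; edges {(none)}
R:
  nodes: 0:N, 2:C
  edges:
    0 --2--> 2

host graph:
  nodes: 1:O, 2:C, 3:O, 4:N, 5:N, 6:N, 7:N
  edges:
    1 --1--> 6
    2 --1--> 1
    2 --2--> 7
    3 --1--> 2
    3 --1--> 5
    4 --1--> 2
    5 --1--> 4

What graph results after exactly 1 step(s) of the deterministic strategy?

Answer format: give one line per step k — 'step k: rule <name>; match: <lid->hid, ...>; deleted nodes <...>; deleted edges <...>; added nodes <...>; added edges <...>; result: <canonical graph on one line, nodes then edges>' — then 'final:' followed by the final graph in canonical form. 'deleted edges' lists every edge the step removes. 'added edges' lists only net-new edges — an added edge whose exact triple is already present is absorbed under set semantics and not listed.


step 1: rule r2; match: 0->5, 1->4, 2->2; deleted nodes 4; deleted edges (4,2,1); (5,4,1); added nodes (none); added edges (5,2,2); result: nodes: 1:O, 2:C, 3:O, 5:N, 6:N, 7:N edges: (1,6,1); (2,1,1); (2,7,2); (3,2,1); (3,5,1); (5,2,2)
final:
nodes: 1:O, 2:C, 3:O, 5:N, 6:N, 7:N
edges: (1,6,1); (2,1,1); (2,7,2); (3,2,1); (3,5,1); (5,2,2)
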